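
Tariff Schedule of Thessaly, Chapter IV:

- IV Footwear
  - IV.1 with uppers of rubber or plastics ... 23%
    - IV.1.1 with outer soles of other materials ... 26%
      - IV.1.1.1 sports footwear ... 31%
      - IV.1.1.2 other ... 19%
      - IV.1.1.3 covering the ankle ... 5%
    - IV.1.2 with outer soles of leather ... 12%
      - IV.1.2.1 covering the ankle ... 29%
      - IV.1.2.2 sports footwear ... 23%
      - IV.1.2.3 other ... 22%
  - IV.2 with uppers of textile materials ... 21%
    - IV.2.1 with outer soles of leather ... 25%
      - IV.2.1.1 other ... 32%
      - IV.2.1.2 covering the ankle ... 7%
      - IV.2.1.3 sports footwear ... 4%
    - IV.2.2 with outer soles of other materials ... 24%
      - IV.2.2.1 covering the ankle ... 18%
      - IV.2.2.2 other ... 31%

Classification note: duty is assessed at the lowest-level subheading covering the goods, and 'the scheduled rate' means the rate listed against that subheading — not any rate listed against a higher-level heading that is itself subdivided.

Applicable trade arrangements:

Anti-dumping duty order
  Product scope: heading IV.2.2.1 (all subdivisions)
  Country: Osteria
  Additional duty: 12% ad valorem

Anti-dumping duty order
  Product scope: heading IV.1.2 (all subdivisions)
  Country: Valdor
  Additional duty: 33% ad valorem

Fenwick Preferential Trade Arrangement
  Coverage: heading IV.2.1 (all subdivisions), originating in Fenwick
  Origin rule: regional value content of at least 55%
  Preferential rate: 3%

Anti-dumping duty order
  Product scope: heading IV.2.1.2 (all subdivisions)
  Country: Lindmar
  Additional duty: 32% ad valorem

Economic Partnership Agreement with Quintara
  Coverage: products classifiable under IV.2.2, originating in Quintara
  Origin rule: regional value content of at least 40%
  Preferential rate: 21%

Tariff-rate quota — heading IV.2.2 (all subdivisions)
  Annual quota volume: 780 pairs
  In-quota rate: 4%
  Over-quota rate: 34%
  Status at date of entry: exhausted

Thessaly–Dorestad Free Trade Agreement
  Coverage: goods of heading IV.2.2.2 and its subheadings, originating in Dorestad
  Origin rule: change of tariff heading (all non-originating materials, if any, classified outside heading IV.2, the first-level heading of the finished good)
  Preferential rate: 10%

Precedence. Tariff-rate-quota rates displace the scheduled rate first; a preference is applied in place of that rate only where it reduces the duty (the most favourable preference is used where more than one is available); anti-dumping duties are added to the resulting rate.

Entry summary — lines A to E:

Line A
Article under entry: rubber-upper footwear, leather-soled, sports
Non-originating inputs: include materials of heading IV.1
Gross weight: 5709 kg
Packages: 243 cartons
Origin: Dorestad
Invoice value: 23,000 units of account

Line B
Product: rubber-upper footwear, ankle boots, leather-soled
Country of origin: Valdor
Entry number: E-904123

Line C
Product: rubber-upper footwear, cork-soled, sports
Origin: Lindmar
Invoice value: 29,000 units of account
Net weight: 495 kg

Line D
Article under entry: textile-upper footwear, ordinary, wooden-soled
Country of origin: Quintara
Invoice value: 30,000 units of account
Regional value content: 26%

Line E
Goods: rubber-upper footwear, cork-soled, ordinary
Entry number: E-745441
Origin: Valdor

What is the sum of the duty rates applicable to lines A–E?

169%

Line A: rubber-upper → IV.1; leather-soled → IV.1.2; sports → IV.1.2.2. Scheduled 23%. Dorestad agreement on IV.2.2.2: IV.1.2.2 not covered. → 23%.
Line B: rubber-upper → IV.1; leather-soled → IV.1.2; ankle boots → IV.1.2.1. Scheduled 29%. anti-dumping (Valdor, IV.1.2): +33%; total 29% + 33% = 62%. → 62%.
Line C: rubber-upper → IV.1; cork-soled → IV.1.1; sports → IV.1.1.1. Scheduled 31%. No special measure applies. → 31%.
Line D: textile-upper → IV.2; wooden-soled → IV.2.2; ordinary → IV.2.2.2. Scheduled 31%. quota on IV.2.2 exhausted → over-quota 34%; Quintara agreement on IV.2.2: RVC < 40%. → 34%.
Line E: rubber-upper → IV.1; cork-soled → IV.1.1; ordinary → IV.1.1.2. Scheduled 19%. No special measure applies. → 19%.
Sum: 23% + 62% + 31% + 34% + 19% = 169%.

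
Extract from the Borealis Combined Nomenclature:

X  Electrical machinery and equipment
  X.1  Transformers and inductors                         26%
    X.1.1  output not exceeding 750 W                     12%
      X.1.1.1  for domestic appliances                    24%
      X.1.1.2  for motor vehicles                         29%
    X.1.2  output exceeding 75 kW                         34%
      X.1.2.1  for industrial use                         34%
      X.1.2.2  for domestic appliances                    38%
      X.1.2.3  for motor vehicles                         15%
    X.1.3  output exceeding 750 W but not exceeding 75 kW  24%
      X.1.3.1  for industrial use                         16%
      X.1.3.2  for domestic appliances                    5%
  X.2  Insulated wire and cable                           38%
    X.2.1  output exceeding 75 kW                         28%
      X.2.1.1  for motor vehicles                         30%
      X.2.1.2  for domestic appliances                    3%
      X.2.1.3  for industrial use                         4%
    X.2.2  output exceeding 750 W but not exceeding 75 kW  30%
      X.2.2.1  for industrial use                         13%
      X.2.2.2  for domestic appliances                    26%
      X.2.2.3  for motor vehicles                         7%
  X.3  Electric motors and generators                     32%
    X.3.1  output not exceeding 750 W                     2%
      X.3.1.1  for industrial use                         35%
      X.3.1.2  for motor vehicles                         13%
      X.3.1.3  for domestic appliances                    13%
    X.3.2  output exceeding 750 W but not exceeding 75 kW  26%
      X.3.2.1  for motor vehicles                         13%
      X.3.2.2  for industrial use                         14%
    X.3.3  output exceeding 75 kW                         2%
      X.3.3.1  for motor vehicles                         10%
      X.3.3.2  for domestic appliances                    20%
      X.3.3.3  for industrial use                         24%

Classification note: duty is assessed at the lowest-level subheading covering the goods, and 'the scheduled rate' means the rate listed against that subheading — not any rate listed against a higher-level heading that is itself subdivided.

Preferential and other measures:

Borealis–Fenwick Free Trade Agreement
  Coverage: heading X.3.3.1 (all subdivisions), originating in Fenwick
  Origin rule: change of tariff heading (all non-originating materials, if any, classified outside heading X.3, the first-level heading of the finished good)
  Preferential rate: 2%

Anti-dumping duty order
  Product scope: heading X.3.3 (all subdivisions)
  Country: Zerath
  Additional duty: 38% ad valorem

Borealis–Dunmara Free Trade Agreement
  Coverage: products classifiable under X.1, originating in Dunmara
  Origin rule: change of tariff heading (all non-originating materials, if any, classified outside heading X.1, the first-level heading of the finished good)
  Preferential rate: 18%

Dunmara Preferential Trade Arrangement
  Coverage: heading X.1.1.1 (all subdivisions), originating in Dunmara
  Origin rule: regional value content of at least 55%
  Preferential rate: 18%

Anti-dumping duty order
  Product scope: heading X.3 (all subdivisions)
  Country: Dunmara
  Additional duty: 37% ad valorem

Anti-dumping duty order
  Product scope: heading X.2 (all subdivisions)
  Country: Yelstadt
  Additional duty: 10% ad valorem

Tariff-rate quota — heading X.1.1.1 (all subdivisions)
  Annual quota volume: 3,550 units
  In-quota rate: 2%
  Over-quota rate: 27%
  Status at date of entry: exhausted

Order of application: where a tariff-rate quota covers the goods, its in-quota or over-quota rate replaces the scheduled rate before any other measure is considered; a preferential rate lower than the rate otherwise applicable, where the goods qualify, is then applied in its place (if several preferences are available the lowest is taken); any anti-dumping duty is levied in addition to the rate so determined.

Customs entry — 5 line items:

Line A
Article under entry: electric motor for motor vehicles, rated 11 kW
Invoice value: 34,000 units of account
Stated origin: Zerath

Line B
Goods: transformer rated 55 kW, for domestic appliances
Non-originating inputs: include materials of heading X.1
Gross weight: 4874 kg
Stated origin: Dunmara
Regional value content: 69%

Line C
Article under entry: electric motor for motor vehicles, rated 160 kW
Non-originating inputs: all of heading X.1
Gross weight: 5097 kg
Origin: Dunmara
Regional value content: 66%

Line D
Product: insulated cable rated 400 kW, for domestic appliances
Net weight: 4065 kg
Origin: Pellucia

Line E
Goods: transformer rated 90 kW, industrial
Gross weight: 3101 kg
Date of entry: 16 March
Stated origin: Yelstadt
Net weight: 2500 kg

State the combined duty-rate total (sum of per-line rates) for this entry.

102%

Line A: electric motor → X.3; rated 11 kW → X.3.2; for motor vehicles → X.3.2.1. Scheduled 13%. No special measure applies. → 13%.
Line B: transformer → X.1; rated 55 kW → X.1.3; for domestic appliances → X.1.3.2. Scheduled 5%. Dunmara agreement on X.1: CTH not met; Dunmara agreement on X.1.1.1: X.1.3.2 not covered. → 5%.
Line C: electric motor → X.3; rated 160 kW → X.3.3; for motor vehicles → X.3.3.1. Scheduled 10%. Dunmara agreement on X.1: X.3.3.1 not covered; Dunmara agreement on X.1.1.1: X.3.3.1 not covered; anti-dumping (Dunmara, X.3): +37%; total 10% + 37% = 47%. → 47%.
Line D: insulated cable → X.2; rated 400 kW → X.2.1; for domestic appliances → X.2.1.2. Scheduled 3%. No special measure applies. → 3%.
Line E: transformer → X.1; rated 90 kW → X.1.2; industrial → X.1.2.1. Scheduled 34%. No special measure applies. → 34%.
Sum: 13% + 5% + 47% + 3% + 34% = 102%.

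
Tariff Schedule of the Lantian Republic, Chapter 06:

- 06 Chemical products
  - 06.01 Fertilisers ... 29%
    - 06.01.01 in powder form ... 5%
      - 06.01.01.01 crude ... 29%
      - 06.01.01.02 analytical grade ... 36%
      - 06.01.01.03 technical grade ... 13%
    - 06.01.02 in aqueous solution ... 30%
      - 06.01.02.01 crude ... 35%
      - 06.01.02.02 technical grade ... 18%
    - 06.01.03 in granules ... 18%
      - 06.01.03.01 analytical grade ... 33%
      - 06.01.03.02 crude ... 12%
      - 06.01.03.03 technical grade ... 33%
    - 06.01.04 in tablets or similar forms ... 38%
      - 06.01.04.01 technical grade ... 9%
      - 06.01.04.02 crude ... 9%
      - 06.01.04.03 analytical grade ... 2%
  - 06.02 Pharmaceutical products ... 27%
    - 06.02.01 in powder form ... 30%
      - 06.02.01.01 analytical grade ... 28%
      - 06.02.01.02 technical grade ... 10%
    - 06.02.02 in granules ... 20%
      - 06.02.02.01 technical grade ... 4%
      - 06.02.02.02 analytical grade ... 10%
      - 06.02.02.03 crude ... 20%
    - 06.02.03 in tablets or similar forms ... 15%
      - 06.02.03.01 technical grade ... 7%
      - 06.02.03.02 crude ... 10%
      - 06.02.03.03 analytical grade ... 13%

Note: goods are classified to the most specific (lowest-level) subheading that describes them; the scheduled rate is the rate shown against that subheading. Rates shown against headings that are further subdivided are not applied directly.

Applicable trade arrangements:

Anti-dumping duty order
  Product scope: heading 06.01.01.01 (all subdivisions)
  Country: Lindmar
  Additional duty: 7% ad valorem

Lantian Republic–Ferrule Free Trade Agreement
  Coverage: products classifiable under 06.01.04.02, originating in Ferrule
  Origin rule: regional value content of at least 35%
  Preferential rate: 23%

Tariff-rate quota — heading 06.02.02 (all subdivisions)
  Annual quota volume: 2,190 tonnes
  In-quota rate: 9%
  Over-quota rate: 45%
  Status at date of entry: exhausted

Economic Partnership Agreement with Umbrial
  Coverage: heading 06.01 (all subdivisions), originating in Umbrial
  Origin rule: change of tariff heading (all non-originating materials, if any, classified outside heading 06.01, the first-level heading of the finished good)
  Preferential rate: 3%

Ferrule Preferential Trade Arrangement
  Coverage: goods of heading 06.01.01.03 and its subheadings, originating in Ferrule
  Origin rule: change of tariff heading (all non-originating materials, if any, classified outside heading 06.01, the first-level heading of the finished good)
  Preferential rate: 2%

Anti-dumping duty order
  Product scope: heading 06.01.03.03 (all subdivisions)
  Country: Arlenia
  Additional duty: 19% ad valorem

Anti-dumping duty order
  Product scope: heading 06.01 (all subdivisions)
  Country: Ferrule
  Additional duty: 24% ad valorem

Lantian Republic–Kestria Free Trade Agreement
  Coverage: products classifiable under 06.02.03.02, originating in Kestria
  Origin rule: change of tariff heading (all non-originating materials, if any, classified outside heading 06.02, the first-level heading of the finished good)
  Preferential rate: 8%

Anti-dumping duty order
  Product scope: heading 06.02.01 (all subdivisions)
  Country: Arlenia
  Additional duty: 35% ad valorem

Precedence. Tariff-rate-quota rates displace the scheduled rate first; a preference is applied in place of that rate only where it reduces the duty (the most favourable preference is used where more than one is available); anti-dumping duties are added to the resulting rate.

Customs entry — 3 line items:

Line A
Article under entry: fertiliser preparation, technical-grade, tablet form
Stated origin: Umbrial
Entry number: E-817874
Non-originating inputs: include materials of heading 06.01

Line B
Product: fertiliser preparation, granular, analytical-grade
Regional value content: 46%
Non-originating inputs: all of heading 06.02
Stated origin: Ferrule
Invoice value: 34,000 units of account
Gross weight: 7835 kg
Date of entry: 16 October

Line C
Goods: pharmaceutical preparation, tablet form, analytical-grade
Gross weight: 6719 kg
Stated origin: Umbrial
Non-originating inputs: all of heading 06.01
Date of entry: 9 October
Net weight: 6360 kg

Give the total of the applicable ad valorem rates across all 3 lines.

Line A: fertiliser → 06.01; tablet form → 06.01.04; technical-grade → 06.01.04.01. Scheduled 9%. Umbrial agreement on 06.01: CTH not met. → 9%.
Line B: fertiliser → 06.01; granular → 06.01.03; analytical-grade → 06.01.03.01. Scheduled 33%. Ferrule agreement on 06.01.04.02: 06.01.03.01 not covered; Ferrule agreement on 06.01.01.03: 06.01.03.01 not covered; anti-dumping (Ferrule, 06.01): +24%; total 33% + 24% = 57%. → 57%.
Line C: pharmaceutical → 06.02; tablet form → 06.02.03; analytical-grade → 06.02.03.03. Scheduled 13%. Umbrial agreement on 06.01: 06.02.03.03 not covered. → 13%.
Sum: 9% + 57% + 13% = 79%.

79%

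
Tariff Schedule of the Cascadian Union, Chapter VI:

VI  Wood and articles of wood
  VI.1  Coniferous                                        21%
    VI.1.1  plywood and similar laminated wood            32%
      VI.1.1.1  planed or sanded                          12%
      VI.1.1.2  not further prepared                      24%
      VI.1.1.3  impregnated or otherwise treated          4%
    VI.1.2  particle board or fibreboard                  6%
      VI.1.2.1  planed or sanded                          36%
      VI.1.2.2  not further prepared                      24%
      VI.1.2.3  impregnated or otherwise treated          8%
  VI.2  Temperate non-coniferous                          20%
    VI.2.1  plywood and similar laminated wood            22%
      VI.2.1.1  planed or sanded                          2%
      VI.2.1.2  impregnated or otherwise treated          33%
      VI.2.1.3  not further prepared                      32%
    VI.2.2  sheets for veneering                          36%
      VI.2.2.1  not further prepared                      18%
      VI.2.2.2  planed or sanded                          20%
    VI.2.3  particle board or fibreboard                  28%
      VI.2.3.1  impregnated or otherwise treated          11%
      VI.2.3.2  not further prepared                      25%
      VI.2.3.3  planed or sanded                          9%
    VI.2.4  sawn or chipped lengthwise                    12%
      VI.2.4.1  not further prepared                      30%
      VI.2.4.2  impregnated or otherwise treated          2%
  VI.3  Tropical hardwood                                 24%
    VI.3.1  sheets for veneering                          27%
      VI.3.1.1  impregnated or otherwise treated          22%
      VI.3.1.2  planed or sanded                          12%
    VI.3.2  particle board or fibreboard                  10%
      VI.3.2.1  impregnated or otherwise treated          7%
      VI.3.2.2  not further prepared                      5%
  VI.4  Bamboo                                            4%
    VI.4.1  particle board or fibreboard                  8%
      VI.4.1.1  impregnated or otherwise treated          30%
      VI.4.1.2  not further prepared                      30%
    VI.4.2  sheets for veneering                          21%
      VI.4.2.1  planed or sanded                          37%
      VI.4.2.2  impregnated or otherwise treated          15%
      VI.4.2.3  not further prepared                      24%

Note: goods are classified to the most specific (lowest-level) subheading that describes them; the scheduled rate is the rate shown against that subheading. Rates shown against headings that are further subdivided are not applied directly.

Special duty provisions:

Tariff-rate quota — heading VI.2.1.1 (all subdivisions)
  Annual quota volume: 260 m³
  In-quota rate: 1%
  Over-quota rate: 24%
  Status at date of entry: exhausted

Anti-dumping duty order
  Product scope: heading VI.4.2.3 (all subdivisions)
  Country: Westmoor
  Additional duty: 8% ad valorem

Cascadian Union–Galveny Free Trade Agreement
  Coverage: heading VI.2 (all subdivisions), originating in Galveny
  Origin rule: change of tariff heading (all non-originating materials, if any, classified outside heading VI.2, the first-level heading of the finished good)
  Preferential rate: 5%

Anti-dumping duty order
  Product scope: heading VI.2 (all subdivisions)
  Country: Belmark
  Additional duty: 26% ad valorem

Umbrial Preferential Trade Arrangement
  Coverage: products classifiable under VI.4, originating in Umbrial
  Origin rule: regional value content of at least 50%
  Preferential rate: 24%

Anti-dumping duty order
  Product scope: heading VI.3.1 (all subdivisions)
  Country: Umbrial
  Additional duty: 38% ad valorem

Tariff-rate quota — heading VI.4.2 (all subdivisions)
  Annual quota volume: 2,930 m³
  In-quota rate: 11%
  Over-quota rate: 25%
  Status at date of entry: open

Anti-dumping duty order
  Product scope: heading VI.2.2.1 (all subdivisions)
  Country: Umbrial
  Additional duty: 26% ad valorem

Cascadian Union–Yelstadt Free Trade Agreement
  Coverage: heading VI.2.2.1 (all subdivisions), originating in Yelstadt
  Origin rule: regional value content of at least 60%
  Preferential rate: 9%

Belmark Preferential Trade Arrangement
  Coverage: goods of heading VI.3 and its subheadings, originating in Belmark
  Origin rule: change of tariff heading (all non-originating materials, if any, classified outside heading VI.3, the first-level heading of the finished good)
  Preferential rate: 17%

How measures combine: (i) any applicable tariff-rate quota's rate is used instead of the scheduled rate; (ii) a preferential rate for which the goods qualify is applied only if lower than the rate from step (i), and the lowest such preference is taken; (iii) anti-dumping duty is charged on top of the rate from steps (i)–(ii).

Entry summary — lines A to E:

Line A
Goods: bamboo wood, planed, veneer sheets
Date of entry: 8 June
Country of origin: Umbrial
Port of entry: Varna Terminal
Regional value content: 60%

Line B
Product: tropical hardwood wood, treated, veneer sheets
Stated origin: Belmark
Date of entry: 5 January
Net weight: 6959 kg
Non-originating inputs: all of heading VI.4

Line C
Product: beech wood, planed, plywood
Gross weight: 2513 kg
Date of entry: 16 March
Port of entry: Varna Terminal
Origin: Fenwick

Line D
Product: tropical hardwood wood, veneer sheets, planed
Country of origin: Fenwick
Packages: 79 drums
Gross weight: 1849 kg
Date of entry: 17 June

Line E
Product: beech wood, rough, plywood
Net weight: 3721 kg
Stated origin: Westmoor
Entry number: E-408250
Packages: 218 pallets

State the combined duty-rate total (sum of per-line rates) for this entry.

96%

Line A: bamboo → VI.4; veneer sheets → VI.4.2; planed → VI.4.2.1. Scheduled 37%. quota on VI.4.2 open → in-quota 11%; Umbrial agreement on VI.4: RVC ≥ 50% → 24% available; preference 24% not lower than 11% → no reduction. → 11%.
Line B: tropical hardwood → VI.3; veneer sheets → VI.3.1; treated → VI.3.1.1. Scheduled 22%. Belmark agreement on VI.3: CTH met → 17% available; preferential 17%. → 17%.
Line C: beech → VI.2; plywood → VI.2.1; planed → VI.2.1.1. Scheduled 2%. quota on VI.2.1.1 exhausted → over-quota 24%. → 24%.
Line D: tropical hardwood → VI.3; veneer sheets → VI.3.1; planed → VI.3.1.2. Scheduled 12%. No special measure applies. → 12%.
Line E: beech → VI.2; plywood → VI.2.1; rough → VI.2.1.3. Scheduled 32%. No special measure applies. → 32%.
Sum: 11% + 17% + 24% + 12% + 32% = 96%.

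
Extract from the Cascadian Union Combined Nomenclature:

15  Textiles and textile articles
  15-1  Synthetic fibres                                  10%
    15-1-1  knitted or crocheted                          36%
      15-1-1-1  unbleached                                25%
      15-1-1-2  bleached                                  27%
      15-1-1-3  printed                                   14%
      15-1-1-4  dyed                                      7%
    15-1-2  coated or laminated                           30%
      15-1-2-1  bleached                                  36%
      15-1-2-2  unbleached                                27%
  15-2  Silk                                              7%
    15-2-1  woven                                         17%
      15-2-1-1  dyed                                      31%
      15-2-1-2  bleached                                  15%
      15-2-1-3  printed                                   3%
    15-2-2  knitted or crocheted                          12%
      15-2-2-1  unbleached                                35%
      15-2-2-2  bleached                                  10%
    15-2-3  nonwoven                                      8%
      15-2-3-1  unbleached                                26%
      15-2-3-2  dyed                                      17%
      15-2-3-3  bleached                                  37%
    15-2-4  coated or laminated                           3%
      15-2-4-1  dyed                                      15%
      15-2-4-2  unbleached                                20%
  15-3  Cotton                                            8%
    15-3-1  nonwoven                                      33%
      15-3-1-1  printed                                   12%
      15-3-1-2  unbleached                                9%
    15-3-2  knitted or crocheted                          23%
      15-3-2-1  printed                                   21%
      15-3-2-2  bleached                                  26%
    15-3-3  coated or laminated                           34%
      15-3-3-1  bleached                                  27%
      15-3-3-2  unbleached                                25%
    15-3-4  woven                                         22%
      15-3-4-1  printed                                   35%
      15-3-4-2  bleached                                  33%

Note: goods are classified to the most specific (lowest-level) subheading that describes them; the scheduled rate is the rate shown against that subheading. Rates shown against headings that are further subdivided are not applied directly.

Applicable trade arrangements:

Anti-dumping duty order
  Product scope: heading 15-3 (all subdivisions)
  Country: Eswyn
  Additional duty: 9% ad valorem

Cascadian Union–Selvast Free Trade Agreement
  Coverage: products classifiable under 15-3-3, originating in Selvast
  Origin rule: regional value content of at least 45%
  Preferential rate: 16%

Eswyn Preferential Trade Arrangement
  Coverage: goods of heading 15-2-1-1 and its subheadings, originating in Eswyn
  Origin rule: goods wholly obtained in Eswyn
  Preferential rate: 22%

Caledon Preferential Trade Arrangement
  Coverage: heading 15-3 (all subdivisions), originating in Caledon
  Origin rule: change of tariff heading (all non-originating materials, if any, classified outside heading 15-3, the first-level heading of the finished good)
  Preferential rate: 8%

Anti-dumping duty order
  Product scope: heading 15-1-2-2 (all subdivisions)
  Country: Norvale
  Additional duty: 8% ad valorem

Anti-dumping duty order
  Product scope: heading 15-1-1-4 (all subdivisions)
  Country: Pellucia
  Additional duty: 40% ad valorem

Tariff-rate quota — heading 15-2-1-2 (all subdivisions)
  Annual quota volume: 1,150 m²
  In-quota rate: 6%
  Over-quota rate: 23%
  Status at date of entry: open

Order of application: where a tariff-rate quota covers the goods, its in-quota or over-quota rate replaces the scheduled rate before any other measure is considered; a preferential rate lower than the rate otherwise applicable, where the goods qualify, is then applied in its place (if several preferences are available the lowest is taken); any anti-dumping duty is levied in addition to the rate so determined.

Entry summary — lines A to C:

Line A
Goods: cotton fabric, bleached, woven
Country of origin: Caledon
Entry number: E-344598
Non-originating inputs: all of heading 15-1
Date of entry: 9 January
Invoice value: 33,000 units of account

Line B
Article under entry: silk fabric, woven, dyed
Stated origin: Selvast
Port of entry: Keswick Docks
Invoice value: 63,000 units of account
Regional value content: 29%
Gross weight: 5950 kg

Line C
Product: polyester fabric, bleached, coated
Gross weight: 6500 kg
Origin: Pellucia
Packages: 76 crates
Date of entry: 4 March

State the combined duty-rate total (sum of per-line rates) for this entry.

75%

Line A: cotton → 15-3; woven → 15-3-4; bleached → 15-3-4-2. Scheduled 33%. Caledon agreement on 15-3: CTH met → 8% available; preferential 8%. → 8%.
Line B: silk → 15-2; woven → 15-2-1; dyed → 15-2-1-1. Scheduled 31%. Selvast agreement on 15-3-3: 15-2-1-1 not covered. → 31%.
Line C: polyester → 15-1; coated → 15-1-2; bleached → 15-1-2-1. Scheduled 36%. No special measure applies. → 36%.
Sum: 8% + 31% + 36% = 75%.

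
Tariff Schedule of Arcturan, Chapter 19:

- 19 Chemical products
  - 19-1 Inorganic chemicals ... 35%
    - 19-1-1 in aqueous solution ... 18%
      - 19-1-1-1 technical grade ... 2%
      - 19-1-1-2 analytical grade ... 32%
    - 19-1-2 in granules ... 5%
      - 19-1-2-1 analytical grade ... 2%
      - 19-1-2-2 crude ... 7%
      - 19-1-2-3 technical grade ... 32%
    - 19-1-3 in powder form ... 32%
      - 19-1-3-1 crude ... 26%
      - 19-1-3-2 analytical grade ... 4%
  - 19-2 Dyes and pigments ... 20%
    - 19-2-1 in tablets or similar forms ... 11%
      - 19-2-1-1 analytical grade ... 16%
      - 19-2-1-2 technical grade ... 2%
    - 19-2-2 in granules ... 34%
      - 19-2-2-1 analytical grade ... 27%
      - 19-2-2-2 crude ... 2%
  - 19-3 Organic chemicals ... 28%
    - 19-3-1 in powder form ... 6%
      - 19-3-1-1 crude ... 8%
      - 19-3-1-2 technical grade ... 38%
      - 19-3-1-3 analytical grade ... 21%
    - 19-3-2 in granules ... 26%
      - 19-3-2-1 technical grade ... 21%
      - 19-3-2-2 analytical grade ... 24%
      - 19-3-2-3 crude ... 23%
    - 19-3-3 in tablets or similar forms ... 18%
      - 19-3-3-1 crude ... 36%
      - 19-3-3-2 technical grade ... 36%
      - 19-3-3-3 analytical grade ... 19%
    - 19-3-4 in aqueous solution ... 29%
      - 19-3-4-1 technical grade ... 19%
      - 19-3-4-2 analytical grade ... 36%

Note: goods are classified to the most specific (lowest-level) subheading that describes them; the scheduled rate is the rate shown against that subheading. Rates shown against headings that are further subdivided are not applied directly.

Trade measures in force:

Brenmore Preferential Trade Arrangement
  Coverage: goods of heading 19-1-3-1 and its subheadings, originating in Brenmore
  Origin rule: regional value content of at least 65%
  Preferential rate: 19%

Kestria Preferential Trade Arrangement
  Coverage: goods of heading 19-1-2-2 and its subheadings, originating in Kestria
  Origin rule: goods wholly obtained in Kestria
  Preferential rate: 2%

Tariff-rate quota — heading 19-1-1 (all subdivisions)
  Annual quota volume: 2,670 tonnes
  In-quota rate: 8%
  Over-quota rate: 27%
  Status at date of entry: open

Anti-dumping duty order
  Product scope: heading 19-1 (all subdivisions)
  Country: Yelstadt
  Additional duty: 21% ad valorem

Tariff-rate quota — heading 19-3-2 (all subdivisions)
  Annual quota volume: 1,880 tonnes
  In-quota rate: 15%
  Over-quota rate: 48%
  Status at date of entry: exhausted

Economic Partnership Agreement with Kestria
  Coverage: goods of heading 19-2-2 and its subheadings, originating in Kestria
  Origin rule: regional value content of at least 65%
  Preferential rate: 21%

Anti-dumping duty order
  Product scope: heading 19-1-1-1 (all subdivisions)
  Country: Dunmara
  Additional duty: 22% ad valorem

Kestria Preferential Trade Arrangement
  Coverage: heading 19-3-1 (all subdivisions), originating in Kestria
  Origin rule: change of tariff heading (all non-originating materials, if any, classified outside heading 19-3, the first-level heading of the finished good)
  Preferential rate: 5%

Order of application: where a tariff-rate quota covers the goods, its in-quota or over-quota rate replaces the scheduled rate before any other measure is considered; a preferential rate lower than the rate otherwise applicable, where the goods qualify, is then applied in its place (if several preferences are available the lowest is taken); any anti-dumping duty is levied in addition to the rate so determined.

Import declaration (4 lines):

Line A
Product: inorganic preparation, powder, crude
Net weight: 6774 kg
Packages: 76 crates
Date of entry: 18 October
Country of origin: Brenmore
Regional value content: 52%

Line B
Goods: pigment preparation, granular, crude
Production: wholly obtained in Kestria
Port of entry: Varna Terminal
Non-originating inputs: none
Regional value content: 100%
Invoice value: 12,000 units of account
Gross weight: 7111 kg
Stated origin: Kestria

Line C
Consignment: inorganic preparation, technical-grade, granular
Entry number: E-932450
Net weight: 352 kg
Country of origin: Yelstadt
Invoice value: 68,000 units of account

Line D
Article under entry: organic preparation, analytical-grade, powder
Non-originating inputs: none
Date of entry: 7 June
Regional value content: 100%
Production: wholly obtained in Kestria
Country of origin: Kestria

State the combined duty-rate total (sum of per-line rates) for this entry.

86%

Line A: inorganic → 19-1; powder → 19-1-3; crude → 19-1-3-1. Scheduled 26%. Brenmore agreement on 19-1-3-1: RVC < 65%. → 26%.
Line B: pigment → 19-2; granular → 19-2-2; crude → 19-2-2-2. Scheduled 2%. Kestria agreement on 19-1-2-2: 19-2-2-2 not covered; Kestria agreement on 19-2-2: RVC ≥ 65% → 21% available; Kestria agreement on 19-3-1: 19-2-2-2 not covered; preference 21% not lower than 2% → no reduction. → 2%.
Line C: inorganic → 19-1; granular → 19-1-2; technical-grade → 19-1-2-3. Scheduled 32%. anti-dumping (Yelstadt, 19-1): +21%; total 32% + 21% = 53%. → 53%.
Line D: organic → 19-3; powder → 19-3-1; analytical-grade → 19-3-1-3. Scheduled 21%. Kestria agreement on 19-1-2-2: 19-3-1-3 not covered; Kestria agreement on 19-2-2: 19-3-1-3 not covered; Kestria agreement on 19-3-1: CTH met → 5% available; preferential 5%. → 5%.
Sum: 26% + 2% + 53% + 5% = 86%.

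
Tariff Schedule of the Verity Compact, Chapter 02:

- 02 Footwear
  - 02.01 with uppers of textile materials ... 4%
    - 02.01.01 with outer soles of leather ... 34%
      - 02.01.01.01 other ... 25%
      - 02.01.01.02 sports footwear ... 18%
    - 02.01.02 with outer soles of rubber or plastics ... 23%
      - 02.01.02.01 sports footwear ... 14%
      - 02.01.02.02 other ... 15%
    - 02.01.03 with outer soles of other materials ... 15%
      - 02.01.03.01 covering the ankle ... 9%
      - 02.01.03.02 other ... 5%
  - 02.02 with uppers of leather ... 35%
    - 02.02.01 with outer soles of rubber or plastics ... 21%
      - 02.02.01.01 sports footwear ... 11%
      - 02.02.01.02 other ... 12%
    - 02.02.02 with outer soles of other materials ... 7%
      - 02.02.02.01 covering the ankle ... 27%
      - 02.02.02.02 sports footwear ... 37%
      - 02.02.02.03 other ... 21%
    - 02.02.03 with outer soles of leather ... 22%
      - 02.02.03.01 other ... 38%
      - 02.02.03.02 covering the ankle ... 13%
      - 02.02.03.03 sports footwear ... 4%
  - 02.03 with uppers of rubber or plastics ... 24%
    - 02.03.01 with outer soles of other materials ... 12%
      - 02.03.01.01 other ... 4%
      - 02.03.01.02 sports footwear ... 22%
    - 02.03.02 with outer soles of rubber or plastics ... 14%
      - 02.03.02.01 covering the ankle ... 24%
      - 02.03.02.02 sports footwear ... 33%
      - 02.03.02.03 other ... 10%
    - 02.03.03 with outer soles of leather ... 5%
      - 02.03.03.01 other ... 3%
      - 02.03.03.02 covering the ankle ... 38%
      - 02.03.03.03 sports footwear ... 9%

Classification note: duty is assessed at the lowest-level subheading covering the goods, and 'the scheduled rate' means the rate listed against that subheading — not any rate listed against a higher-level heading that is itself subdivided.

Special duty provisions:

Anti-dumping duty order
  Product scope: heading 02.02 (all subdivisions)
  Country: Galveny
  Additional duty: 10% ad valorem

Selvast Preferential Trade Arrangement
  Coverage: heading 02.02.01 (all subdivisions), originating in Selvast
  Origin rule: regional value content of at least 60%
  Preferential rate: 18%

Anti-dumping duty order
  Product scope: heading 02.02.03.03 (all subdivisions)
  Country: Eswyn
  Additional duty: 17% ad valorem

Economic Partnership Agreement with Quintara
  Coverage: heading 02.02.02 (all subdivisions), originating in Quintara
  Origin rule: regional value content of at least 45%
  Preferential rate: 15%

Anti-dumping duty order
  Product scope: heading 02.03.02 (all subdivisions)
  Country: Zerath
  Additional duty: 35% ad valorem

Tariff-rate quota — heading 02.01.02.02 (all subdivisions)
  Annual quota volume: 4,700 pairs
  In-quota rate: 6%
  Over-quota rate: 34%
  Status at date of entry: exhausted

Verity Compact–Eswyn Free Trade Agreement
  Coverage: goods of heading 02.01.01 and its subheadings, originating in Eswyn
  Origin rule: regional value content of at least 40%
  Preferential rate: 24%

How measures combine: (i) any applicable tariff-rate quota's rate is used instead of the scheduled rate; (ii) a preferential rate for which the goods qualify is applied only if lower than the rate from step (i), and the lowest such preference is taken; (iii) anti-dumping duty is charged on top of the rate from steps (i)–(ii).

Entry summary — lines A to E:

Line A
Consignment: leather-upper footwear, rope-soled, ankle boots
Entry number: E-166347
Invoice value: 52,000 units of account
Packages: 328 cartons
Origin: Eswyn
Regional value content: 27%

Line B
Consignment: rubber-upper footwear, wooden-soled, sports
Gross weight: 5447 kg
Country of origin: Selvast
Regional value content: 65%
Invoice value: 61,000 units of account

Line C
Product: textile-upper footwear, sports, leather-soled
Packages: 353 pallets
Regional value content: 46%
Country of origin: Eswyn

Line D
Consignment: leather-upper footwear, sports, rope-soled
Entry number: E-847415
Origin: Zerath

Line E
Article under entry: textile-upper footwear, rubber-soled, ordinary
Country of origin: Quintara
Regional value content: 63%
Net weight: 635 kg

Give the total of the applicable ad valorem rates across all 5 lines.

138%

Line A: leather-upper → 02.02; rope-soled → 02.02.02; ankle boots → 02.02.02.01. Scheduled 27%. Eswyn agreement on 02.01.01: 02.02.02.01 not covered. → 27%.
Line B: rubber-upper → 02.03; wooden-soled → 02.03.01; sports → 02.03.01.02. Scheduled 22%. Selvast agreement on 02.02.01: 02.03.01.02 not covered. → 22%.
Line C: textile-upper → 02.01; leather-soled → 02.01.01; sports → 02.01.01.02. Scheduled 18%. Eswyn agreement on 02.01.01: RVC ≥ 40% → 24% available; preference 24% not lower than 18% → no reduction. → 18%.
Line D: leather-upper → 02.02; rope-soled → 02.02.02; sports → 02.02.02.02. Scheduled 37%. No special measure applies. → 37%.
Line E: textile-upper → 02.01; rubber-soled → 02.01.02; ordinary → 02.01.02.02. Scheduled 15%. quota on 02.01.02.02 exhausted → over-quota 34%; Quintara agreement on 02.02.02: 02.01.02.02 not covered. → 34%.
Sum: 27% + 22% + 18% + 37% + 34% = 138%.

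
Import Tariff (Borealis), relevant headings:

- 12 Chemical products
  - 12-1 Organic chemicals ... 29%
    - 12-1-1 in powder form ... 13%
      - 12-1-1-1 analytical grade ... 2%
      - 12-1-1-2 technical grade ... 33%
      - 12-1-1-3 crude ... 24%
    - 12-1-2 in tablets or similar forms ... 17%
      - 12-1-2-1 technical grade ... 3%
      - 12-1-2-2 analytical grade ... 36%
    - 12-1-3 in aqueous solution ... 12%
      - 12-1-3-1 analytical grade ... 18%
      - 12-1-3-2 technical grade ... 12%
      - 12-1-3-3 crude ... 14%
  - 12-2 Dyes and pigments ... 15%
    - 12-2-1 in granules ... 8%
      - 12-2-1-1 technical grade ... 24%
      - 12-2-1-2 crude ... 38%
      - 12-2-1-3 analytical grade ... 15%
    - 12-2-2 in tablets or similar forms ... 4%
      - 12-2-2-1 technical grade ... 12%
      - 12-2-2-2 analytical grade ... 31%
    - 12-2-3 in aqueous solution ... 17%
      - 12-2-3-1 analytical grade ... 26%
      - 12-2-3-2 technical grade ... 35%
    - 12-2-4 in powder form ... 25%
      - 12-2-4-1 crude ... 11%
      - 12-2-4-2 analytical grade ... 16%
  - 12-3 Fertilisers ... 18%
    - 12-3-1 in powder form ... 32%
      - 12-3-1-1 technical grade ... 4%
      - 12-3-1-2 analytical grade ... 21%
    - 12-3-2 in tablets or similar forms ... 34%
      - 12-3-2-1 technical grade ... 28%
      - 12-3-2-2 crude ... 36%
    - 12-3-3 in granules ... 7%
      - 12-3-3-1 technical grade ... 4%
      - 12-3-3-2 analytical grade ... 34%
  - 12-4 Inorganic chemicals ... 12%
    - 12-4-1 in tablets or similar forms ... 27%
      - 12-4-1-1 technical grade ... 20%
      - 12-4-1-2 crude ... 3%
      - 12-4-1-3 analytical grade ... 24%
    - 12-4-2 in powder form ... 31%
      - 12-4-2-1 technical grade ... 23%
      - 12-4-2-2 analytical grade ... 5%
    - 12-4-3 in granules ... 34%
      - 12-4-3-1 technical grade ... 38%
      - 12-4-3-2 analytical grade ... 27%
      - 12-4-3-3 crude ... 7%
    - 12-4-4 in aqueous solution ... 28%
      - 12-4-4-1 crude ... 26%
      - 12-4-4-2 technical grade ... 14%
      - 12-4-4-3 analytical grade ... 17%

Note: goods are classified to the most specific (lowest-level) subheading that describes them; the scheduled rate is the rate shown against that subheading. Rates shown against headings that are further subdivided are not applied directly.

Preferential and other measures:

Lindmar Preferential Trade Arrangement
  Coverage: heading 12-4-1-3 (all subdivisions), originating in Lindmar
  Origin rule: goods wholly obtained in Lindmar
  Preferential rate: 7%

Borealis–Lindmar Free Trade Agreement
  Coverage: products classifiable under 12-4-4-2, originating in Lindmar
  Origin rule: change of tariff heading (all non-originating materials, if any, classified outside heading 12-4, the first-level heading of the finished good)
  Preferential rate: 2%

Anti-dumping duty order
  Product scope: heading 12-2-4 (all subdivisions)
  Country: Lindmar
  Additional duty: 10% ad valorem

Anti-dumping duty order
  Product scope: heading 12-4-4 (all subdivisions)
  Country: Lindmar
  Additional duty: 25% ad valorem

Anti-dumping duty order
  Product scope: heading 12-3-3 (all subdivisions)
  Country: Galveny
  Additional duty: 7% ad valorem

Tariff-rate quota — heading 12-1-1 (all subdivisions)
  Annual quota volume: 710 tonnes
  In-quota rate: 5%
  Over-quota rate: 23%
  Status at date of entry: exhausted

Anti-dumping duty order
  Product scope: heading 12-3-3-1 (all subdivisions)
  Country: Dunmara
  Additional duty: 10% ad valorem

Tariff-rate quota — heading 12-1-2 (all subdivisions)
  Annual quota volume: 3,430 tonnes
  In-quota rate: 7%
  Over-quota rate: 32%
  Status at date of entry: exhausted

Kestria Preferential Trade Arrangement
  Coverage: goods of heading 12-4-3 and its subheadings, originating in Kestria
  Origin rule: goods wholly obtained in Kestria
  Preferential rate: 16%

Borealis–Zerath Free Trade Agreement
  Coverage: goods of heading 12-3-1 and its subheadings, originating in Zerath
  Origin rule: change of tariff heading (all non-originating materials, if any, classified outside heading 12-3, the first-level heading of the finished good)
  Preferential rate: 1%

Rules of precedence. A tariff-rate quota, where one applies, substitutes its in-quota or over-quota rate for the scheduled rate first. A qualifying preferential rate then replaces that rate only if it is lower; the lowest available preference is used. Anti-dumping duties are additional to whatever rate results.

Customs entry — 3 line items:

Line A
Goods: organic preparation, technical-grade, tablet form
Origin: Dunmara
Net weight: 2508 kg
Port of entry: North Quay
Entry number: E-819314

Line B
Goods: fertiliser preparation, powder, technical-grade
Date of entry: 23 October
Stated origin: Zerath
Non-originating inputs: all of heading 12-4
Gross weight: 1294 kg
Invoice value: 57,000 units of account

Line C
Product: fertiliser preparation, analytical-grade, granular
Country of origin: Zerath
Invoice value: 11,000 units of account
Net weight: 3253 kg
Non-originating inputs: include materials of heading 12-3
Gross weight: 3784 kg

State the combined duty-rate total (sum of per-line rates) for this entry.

67%

Line A: organic → 12-1; tablet form → 12-1-2; technical-grade → 12-1-2-1. Scheduled 3%. quota on 12-1-2 exhausted → over-quota 32%. → 32%.
Line B: fertiliser → 12-3; powder → 12-3-1; technical-grade → 12-3-1-1. Scheduled 4%. Zerath agreement on 12-3-1: CTH met → 1% available; preferential 1%. → 1%.
Line C: fertiliser → 12-3; granular → 12-3-3; analytical-grade → 12-3-3-2. Scheduled 34%. Zerath agreement on 12-3-1: 12-3-3-2 not covered. → 34%.
Sum: 32% + 1% + 34% = 67%.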